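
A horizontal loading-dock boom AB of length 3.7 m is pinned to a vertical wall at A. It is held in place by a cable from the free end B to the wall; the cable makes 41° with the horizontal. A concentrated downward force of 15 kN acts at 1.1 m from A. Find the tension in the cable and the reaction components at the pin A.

T = 6.797 kN, A_x = 5.130 kN, A_y = 10.54 kN

ΣM about A: T·sin41°·3.7 − 15·1.1 = 0 → T = 16.5/(3.7·0.656059) = 6.79735 ≈ 6.797 kN.
ΣF_x = 0: A_x − T·cos41° = 0 → A_x = 6.79735 × 0.75471 = 5.130 kN.
ΣF_y = 0: A_y + T·sin41° − 15 = 0 → A_y = 15 − 6.79735 × 0.656059 = 10.54 kN.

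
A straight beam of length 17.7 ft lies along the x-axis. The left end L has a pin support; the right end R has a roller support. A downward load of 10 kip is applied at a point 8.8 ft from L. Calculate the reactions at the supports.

L_x = 0, L_y = 5.028 kip, R_y = 4.972 kip

ΣM about L: R_y·17.7 − 10·8.8 = 0 → R_y = 88/17.7 = 4.97175 ≈ 4.972 kip.
ΣF_y = 0: L_y + 4.97175 − 10 = 0 → L_y = 5.028 kip.
ΣF_x = 0: no horizontal applied forces, so L_x = 0.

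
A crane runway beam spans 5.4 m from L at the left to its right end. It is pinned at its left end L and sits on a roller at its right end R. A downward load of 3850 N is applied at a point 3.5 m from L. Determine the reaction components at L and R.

L_x = 0, L_y = 1355 N, R_y = 2495 N

Taking moments about L: R_y·5.4 − 3850·3.5 = 0 → R_y = 13475/5.4 = 2495.37 ≈ 2495 N.
ΣF_y = 0: L_y + 2495.37 − 3850 = 0 → L_y = 1355 N.
ΣF_x = 0: no horizontal applied forces, so L_x = 0.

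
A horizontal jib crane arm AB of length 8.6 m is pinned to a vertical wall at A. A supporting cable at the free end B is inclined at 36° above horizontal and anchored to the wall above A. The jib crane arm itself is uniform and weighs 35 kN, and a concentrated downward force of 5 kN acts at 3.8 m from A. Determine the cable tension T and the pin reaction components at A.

ΣM about A: T·sin36°·8.6 − 35·4.3 − 5·3.8 = 0 → T = 169.5/(8.6·0.587785) = 33.5315 ≈ 33.53 kN.
ΣF_x = 0: A_x − T·cos36° = 0 → A_x = 33.5315 × 0.809017 = 27.13 kN.
ΣF_y = 0: A_y + T·sin36° − 35 − 5 = 0 → A_y = 40 − 33.5315 × 0.587785 = 20.29 kN.

T = 33.53 kN, A_x = 27.13 kN, A_y = 20.29 kN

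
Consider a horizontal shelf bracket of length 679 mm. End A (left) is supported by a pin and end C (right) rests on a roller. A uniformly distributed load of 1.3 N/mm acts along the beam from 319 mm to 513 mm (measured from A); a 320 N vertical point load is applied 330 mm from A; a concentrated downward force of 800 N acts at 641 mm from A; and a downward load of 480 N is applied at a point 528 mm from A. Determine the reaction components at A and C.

Resultant of the distributed load: 1.3 × 194 = 252.2 N at 416 mm from A.
Moments about A: C_y·679 − (1.3·194)·416 − 320·330 − 800·641 − 480·528 = 0 → C_y = 976755.2/679 = 1438.52 ≈ 1439 N.
ΣF_y = 0: A_y + 1438.52 − 1.3·194 − 320 − 800 − 480 = 0 → A_y = 413.7 N.
ΣF_x = 0: no horizontal applied forces, so A_x = 0.

A_x = 0, A_y = 413.7 N, C_y = 1439 N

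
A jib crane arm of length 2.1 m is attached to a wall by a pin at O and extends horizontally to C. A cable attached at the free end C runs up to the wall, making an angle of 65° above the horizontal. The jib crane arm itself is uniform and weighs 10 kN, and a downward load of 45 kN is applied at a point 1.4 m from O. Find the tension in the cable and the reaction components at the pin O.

T = 38.62 kN, O_x = 16.32 kN, O_y = 20.00 kN

ΣM about O: T·sin65°·2.1 − 10·1.05 − 45·1.4 = 0 → T = 73.5/(2.1·0.906308) = 38.6182 ≈ 38.62 kN.
ΣF_x = 0: O_x − T·cos65° = 0 → O_x = 38.6182 × 0.422618 = 16.32 kN.
ΣF_y = 0: O_y + T·sin65° − 10 − 45 = 0 → O_y = 55 − 38.6182 × 0.906308 = 20.00 kN.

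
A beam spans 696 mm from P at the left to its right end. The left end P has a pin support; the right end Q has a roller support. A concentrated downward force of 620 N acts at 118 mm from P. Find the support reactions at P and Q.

ΣM about P: Q_y·696 − 620·118 = 0 → Q_y = 73160/696 = 105.115 ≈ 105.1 N.
ΣF_y = 0: P_y + 105.115 − 620 = 0 → P_y = 514.9 N.
ΣF_x = 0: no horizontal applied forces, so P_x = 0.

P_x = 0, P_y = 514.9 N, Q_y = 105.1 N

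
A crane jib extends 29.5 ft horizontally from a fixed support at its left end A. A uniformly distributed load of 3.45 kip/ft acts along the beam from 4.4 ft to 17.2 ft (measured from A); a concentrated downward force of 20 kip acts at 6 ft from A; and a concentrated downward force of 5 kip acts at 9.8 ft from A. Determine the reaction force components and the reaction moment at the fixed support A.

A_x = 0, A_y = 69.16 kip, M_A = 645.9 kip·ft

Resultant of the distributed load: 3.45 × 12.8 = 44.16 kip at 10.8 ft from A.
ΣF_x = 0: A_x = 0.
ΣF_y = 0: A_y − 3.45·12.8 − 20 − 5 = 0 → A_y = 69.16 kip.
ΣM about A: M_A − (3.45·12.8)·10.8 − 20·6 − 5·9.8 = 0 → M_A = 645.9 kip·ft.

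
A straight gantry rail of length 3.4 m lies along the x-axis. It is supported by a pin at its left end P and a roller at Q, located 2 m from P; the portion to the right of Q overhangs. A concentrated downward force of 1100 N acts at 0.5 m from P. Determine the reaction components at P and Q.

P_x = 0, P_y = 825.0 N, Q_y = 275.0 N

Moments about P: Q_y·2 − 1100·0.5 = 0 → Q_y = 550/2 = 275.0 N.
ΣF_y = 0: P_y + 275 − 1100 = 0 → P_y = 825.0 N.
ΣF_x = 0: no horizontal applied forces, so P_x = 0.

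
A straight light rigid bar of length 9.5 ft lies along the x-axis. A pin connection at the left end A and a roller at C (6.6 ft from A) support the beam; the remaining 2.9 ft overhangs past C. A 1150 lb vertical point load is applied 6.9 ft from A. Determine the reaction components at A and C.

ΣM about A: C_y·6.6 − 1150·6.9 = 0 → C_y = 7935/6.6 = 1202.27 ≈ 1202 lb.
ΣF_y = 0: A_y + 1202.27 − 1150 = 0 → A_y = -52.27 lb.
ΣF_x = 0: no horizontal applied forces, so A_x = 0.

A_x = 0, A_y = -52.27 lb, C_y = 1202 lb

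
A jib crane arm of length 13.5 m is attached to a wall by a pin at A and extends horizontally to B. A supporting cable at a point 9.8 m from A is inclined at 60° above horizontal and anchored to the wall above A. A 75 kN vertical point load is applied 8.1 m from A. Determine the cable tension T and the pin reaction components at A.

T = 71.58 kN, A_x = 35.79 kN, A_y = 13.01 kN

ΣM about A: T·sin60°·9.8 − 75·8.1 = 0 → T = 607.5/(9.8·0.866025) = 71.5797 ≈ 71.58 kN.
ΣF_x = 0: A_x − T·cos60° = 0 → A_x = 71.5797 × 0.5 = 35.79 kN.
ΣF_y = 0: A_y + T·sin60° − 75 = 0 → A_y = 75 − 71.5797 × 0.866025 = 13.01 kN.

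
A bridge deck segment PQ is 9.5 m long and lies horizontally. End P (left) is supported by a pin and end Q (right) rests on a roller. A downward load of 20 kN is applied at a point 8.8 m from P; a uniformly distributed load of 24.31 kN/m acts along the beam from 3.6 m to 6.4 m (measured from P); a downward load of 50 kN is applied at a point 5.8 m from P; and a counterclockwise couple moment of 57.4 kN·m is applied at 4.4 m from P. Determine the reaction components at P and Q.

Resultant of the distributed load: 24.31 × 2.8 = 68.068 kN at 5 m from P.
Moments about P: Q_y·9.5 − 20·8.8 − (24.31·2.8)·5 − 50·5.8 + 57.4 = 0 → Q_y = 748.94/9.5 = 78.8358 ≈ 78.84 kN.
ΣF_y = 0: P_y + 78.8358 − 20 − 24.31·2.8 − 50 = 0 → P_y = 59.23 kN.
ΣF_x = 0: no horizontal applied forces, so P_x = 0.

P_x = 0, P_y = 59.23 kN, Q_y = 78.84 kN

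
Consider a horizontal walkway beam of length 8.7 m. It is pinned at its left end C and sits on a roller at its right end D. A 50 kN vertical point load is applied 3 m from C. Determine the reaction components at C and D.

C_x = 0, C_y = 32.76 kN, D_y = 17.24 kN

Taking moments about C: D_y·8.7 − 50·3 = 0 → D_y = 150/8.7 = 17.2414 ≈ 17.24 kN.
ΣF_y = 0: C_y + 17.2414 − 50 = 0 → C_y = 32.76 kN.
ΣF_x = 0: no horizontal applied forces, so C_x = 0.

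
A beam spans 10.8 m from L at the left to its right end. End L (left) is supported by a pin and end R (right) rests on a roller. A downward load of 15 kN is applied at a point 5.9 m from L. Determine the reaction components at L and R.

L_x = 0, L_y = 6.806 kN, R_y = 8.194 kN

Moments about L: R_y·10.8 − 15·5.9 = 0 → R_y = 88.5/10.8 = 8.19444 ≈ 8.194 kN.
ΣF_y = 0: L_y + 8.19444 − 15 = 0 → L_y = 6.806 kN.
ΣF_x = 0: no horizontal applied forces, so L_x = 0.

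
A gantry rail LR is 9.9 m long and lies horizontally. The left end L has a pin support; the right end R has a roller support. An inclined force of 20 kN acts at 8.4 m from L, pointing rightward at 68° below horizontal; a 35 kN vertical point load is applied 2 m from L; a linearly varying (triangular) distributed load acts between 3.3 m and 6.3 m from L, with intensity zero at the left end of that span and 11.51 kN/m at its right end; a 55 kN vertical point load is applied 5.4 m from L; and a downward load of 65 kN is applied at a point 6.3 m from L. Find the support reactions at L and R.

Resultant of the triangular load: ½ × 11.51 × 3 = 17.265 kN, acting at 5.3 m from L (one-third of the span from the peak).
Moments about L: R_y·9.9 − 20·sin68°·8.4 − 35·2 − (½·11.51·3)·5.3 − 55·5.4 − 65·6.3 = 0 → R_y = 1023.77/9.9 = 103.411 ≈ 103.4 kN.
ΣF_y = 0: L_y + 103.411 − 20·sin68° − 35 − ½·11.51·3 − 55 − 65 = 0 → L_y = 87.40 kN.
ΣF_x = 0: L_x + 20·cos68° = 0 → L_x = -7.492 kN.

L_x = -7.492 kN, L_y = 87.40 kN, R_y = 103.4 kN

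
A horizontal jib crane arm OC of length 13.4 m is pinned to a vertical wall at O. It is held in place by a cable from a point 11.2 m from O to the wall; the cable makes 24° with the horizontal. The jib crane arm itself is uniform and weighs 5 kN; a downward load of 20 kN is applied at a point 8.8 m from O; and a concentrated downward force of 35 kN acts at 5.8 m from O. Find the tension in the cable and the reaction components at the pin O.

T = 90.55 kN, O_x = 82.72 kN, O_y = 23.17 kN

ΣM about O: T·sin24°·11.2 − 5·6.7 − 20·8.8 − 35·5.8 = 0 → T = 412.5/(11.2·0.406737) = 90.5508 ≈ 90.55 kN.
ΣF_x = 0: O_x − T·cos24° = 0 → O_x = 90.5508 × 0.913545 = 82.72 kN.
ΣF_y = 0: O_y + T·sin24° − 5 − 20 − 35 = 0 → O_y = 60 − 90.5508 × 0.406737 = 23.17 kN.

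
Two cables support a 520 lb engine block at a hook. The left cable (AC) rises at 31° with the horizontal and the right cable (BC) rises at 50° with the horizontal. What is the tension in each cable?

T_AC = 338.4 lb, T_BC = 451.3 lb

ΣF_x = 0: −T_AC·cos31° + T_BC·cos50° = 0 → T_BC = 1.33352·T_AC.
ΣF_y = 0: T_AC·sin31° + T_BC·sin50° = 520.
Substitute: T_AC·(0.515038 + 1.33352·0.766044) = 520 → T_AC = 338.415 ≈ 338.4 lb.
Then T_BC = 1.33352 × 338.415 = 451.3 lb.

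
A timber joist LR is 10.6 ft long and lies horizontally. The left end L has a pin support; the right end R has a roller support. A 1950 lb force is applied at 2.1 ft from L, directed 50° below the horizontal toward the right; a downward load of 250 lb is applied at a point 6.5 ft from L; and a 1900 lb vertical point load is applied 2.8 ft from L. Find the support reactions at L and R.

Taking moments about L: R_y·10.6 − 1950·sin50°·2.1 − 250·6.5 − 1900·2.8 = 0 → R_y = 10082/10.6 = 951.132 ≈ 951.1 lb.
ΣF_y = 0: L_y + 951.132 − 1950·sin50° − 250 − 1900 = 0 → L_y = 2693 lb.
ΣF_x = 0: L_x + 1950·cos50° = 0 → L_x = -1253 lb.

L_x = -1253 lb, L_y = 2693 lb, R_y = 951.1 lb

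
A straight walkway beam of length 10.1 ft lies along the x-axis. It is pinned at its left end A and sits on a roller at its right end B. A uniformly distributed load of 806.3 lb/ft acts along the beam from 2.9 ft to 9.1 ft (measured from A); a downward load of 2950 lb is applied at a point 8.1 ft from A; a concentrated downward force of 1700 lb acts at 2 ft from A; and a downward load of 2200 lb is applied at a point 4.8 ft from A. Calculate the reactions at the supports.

A_x = 0, A_y = 5131 lb, B_y = 6718 lb

Resultant of the distributed load: 806.3 × 6.2 = 4999.06 lb at 6 ft from A.
Moments about A: B_y·10.1 − (806.3·6.2)·6 − 2950·8.1 − 1700·2 − 2200·4.8 = 0 → B_y = 67849.36/10.1 = 6717.76 ≈ 6718 lb.
ΣF_y = 0: A_y + 6717.76 − 806.3·6.2 − 2950 − 1700 − 2200 = 0 → A_y = 5131 lb.
ΣF_x = 0: no horizontal applied forces, so A_x = 0.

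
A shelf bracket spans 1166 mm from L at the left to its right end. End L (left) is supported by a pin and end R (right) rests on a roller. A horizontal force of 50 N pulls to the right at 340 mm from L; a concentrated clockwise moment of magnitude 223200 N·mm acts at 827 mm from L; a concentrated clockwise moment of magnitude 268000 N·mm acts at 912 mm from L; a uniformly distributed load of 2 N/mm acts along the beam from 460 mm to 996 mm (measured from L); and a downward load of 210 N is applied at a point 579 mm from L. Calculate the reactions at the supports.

L_x = -50.00 N, L_y = 87.14 N, R_y = 1195 N

Resultant of the distributed load: 2 × 536 = 1072 N at 728 mm from L.
Taking moments about L: R_y·1166 − 223200 − 268000 − (2·536)·728 − 210·579 = 0 → R_y = 1393206/1166 = 1194.86 ≈ 1195 N.
ΣF_y = 0: L_y + 1194.86 − 2·536 − 210 = 0 → L_y = 87.14 N.
ΣF_x = 0: L_x + 50 = 0 → L_x = -50.00 N.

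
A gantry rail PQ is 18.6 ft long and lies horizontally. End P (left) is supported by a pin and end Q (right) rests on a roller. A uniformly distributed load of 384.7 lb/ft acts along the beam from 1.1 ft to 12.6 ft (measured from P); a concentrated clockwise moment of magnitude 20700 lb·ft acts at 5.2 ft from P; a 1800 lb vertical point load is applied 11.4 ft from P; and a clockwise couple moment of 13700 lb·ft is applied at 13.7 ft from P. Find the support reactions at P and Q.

P_x = 0, P_y = 1642 lb, Q_y = 4582 lb

Resultant of the distributed load: 384.7 × 11.5 = 4424.05 lb at 6.85 ft from P.
Taking moments about P: Q_y·18.6 − (384.7·11.5)·6.85 − 20700 − 1800·11.4 − 13700 = 0 → Q_y = 85224.7425/18.6 = 4581.98 ≈ 4582 lb.
ΣF_y = 0: P_y + 4581.98 − 384.7·11.5 − 1800 = 0 → P_y = 1642 lb.
ΣF_x = 0: no horizontal applied forces, so P_x = 0.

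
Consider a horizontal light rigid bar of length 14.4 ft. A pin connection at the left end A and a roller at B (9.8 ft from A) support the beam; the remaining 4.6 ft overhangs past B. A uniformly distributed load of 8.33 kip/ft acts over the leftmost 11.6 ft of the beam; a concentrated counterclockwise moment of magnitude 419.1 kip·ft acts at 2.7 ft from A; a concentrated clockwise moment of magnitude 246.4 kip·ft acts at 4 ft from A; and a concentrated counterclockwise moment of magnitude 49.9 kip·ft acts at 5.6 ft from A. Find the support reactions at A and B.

A_x = 0, A_y = 62.15 kip, B_y = 34.47 kip

Resultant of the distributed load: 8.33 × 11.6 = 96.628 kip at 5.8 ft from A.
Moments about A: B_y·9.8 − (8.33·11.6)·5.8 + 419.1 − 246.4 + 49.9 = 0 → B_y = 337.8424/9.8 = 34.4737 ≈ 34.47 kip.
ΣF_y = 0: A_y + 34.4737 − 8.33·11.6 = 0 → A_y = 62.15 kip.
ΣF_x = 0: no horizontal applied forces, so A_x = 0.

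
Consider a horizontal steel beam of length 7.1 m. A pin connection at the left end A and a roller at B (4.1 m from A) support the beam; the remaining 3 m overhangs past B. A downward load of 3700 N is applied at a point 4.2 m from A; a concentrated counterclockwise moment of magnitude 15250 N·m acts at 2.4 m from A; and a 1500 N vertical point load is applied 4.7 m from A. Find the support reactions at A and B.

ΣM about A: B_y·4.1 − 3700·4.2 + 15250 − 1500·4.7 = 0 → B_y = 7340/4.1 = 1790.24 ≈ 1790 N.
ΣF_y = 0: A_y + 1790.24 − 3700 − 1500 = 0 → A_y = 3410 N.
ΣF_x = 0: no horizontal applied forces, so A_x = 0.

A_x = 0, A_y = 3410 N, B_y = 1790 N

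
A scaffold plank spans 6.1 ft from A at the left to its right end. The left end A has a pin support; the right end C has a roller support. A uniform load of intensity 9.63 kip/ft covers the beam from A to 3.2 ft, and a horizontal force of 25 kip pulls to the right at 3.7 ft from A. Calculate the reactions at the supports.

A_x = -25.00 kip, A_y = 22.73 kip, C_y = 8.083 kip

Resultant of the distributed load: 9.63 × 3.2 = 30.816 kip at 1.6 ft from A.
Taking moments about A: C_y·6.1 − (9.63·3.2)·1.6 = 0 → C_y = 49.3056/6.1 = 8.08289 ≈ 8.083 kip.
ΣF_y = 0: A_y + 8.08289 − 9.63·3.2 = 0 → A_y = 22.73 kip.
ΣF_x = 0: A_x + 25 = 0 → A_x = -25.00 kip.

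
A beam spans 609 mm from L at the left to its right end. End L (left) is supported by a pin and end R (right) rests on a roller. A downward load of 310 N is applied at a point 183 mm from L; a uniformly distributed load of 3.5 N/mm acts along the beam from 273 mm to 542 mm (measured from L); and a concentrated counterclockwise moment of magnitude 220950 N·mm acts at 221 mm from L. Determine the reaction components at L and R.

L_x = 0, L_y = 891.2 N, R_y = 360.3 N

Resultant of the distributed load: 3.5 × 269 = 941.5 N at 407.5 mm from L.
Taking moments about L: R_y·609 − 310·183 − (3.5·269)·407.5 + 220950 = 0 → R_y = 219441.25/609 = 360.33 ≈ 360.3 N.
ΣF_y = 0: L_y + 360.33 − 310 − 3.5·269 = 0 → L_y = 891.2 N.
ΣF_x = 0: no horizontal applied forces, so L_x = 0.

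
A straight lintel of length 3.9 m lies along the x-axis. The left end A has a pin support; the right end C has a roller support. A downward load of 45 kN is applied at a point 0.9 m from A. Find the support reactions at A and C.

A_x = 0, A_y = 34.62 kN, C_y = 10.38 kN

Taking moments about A: C_y·3.9 − 45·0.9 = 0 → C_y = 40.5/3.9 = 10.3846 ≈ 10.38 kN.
ΣF_y = 0: A_y + 10.3846 − 45 = 0 → A_y = 34.62 kN.
ΣF_x = 0: no horizontal applied forces, so A_x = 0.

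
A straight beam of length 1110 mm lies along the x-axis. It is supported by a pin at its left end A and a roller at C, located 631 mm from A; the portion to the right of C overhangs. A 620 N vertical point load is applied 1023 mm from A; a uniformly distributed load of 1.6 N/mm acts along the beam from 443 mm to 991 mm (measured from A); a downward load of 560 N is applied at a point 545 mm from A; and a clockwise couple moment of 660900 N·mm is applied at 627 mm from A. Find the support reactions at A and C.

A_x = 0, A_y = -1476 N, C_y = 3533 N

Resultant of the distributed load: 1.6 × 548 = 876.8 N at 717 mm from A.
ΣM about A: C_y·631 − 620·1023 − (1.6·548)·717 − 560·545 − 660900 = 0 → C_y = 2229025.6/631 = 3532.53 ≈ 3533 N.
ΣF_y = 0: A_y + 3532.53 − 620 − 1.6·548 − 560 = 0 → A_y = -1476 N.
ΣF_x = 0: no horizontal applied forces, so A_x = 0.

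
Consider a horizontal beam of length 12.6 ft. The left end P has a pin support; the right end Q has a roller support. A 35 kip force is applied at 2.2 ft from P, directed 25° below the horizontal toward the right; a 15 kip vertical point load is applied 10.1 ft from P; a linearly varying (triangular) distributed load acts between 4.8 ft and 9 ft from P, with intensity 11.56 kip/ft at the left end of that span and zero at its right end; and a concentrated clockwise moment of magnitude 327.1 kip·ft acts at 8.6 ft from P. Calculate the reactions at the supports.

P_x = -31.72 kip, P_y = 1.556 kip, Q_y = 52.51 kip

Resultant of the triangular load: ½ × 11.56 × 4.2 = 24.276 kip, acting at 6.2 ft from P (one-third of the span from the peak).
Taking moments about P: Q_y·12.6 − 35·sin25°·2.2 − 15·10.1 − (½·11.56·4.2)·6.2 − 327.1 = 0 → Q_y = 661.653/12.6 = 52.5121 ≈ 52.51 kip.
ΣF_y = 0: P_y + 52.5121 − 35·sin25° − 15 − ½·11.56·4.2 = 0 → P_y = 1.556 kip.
ΣF_x = 0: P_x + 35·cos25° = 0 → P_x = -31.72 kip.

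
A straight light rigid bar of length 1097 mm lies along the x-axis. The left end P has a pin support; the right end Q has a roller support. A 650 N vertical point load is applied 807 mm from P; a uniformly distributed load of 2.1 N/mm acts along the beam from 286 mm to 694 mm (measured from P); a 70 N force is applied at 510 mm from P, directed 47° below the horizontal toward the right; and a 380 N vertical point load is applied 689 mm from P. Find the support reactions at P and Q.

Resultant of the distributed load: 2.1 × 408 = 856.8 N at 490 mm from P.
ΣM about P: Q_y·1097 − 650·807 − (2.1·408)·490 − 70·sin47°·510 − 380·689 = 0 → Q_y = 1232310/1097 = 1123.35 ≈ 1123 N.
ΣF_y = 0: P_y + 1123.35 − 650 − 2.1·408 − 70·sin47° − 380 = 0 → P_y = 814.6 N.
ΣF_x = 0: P_x + 70·cos47° = 0 → P_x = -47.74 N.

P_x = -47.74 N, P_y = 814.6 N, Q_y = 1123 N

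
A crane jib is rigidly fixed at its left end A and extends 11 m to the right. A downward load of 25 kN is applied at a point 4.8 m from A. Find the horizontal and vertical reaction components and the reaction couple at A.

A_x = 0, A_y = 25.00 kN, M_A = 120.0 kN·m

ΣF_x = 0: A_x = 0.
ΣF_y = 0: A_y − 25 = 0 → A_y = 25.00 kN.
ΣM about A: M_A − 25·4.8 = 0 → M_A = 120.0 kN·m.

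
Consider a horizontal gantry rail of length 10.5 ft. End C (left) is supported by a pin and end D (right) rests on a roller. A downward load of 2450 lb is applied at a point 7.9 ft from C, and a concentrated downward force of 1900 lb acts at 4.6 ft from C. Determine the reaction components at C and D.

C_x = 0, C_y = 1674 lb, D_y = 2676 lb

Taking moments about C: D_y·10.5 − 2450·7.9 − 1900·4.6 = 0 → D_y = 28095/10.5 = 2675.71 ≈ 2676 lb.
ΣF_y = 0: C_y + 2675.71 − 2450 − 1900 = 0 → C_y = 1674 lb.
ΣF_x = 0: no horizontal applied forces, so C_x = 0.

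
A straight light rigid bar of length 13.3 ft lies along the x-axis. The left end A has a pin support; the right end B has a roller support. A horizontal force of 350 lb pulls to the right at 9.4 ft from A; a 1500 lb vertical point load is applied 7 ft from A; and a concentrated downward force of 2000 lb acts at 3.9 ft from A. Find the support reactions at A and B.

Taking moments about A: B_y·13.3 − 1500·7 − 2000·3.9 = 0 → B_y = 18300/13.3 = 1375.94 ≈ 1376 lb.
ΣF_y = 0: A_y + 1375.94 − 1500 − 2000 = 0 → A_y = 2124 lb.
ΣF_x = 0: A_x + 350 = 0 → A_x = -350.0 lb.

A_x = -350.0 lb, A_y = 2124 lb, B_y = 1376 lb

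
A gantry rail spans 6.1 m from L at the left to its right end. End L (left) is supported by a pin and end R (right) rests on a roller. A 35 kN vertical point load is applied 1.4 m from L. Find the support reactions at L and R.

L_x = 0, L_y = 26.97 kN, R_y = 8.033 kN

Moments about L: R_y·6.1 − 35·1.4 = 0 → R_y = 49/6.1 = 8.03279 ≈ 8.033 kN.
ΣF_y = 0: L_y + 8.03279 − 35 = 0 → L_y = 26.97 kN.
ΣF_x = 0: no horizontal applied forces, so L_x = 0.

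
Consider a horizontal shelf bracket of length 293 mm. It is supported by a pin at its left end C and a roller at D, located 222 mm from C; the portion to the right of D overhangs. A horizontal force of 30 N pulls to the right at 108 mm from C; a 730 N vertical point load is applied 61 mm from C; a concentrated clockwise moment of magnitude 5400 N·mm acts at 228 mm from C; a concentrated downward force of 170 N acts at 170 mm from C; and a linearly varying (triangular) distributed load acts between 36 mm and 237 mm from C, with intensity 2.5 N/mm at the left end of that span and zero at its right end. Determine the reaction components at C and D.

C_x = -30.00 N, C_y = 679.6 N, D_y = 471.7 N

Resultant of the triangular load: ½ × 2.5 × 201 = 251.25 N, acting at 103 mm from C (one-third of the span from the peak).
Moments about C: D_y·222 − 730·61 − 5400 − 170·170 − (½·2.5·201)·103 = 0 → D_y = 104708.75/222 = 471.661 ≈ 471.7 N.
ΣF_y = 0: C_y + 471.661 − 730 − 170 − ½·2.5·201 = 0 → C_y = 679.6 N.
ΣF_x = 0: C_x + 30 = 0 → C_x = -30.00 N.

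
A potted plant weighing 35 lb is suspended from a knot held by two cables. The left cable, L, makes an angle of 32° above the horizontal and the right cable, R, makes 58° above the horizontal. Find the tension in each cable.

T_L = 18.55 lb, T_R = 29.68 lb

ΣF_x = 0: −T_L·cos32° + T_R·cos58° = 0 → T_R = 1.60033·T_L.
ΣF_y = 0: T_L·sin32° + T_R·sin58° = 35.
Substitute: T_L·(0.529919 + 1.60033·0.848048) = 35 → T_L = 18.5472 ≈ 18.55 lb.
Then T_R = 1.60033 × 18.5472 = 29.68 lb.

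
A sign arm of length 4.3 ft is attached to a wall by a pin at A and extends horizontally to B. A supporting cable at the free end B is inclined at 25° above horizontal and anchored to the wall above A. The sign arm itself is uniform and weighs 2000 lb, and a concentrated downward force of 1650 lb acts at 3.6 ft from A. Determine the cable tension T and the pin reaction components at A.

T = 5635 lb, A_x = 5107 lb, A_y = 1269 lb

ΣM about A: T·sin25°·4.3 − 2000·2.15 − 1650·3.6 = 0 → T = 10240/(4.3·0.422618) = 5634.86 ≈ 5635 lb.
ΣF_x = 0: A_x − T·cos25° = 0 → A_x = 5634.86 × 0.906308 = 5107 lb.
ΣF_y = 0: A_y + T·sin25° − 2000 − 1650 = 0 → A_y = 3650 − 5634.86 × 0.422618 = 1269 lb.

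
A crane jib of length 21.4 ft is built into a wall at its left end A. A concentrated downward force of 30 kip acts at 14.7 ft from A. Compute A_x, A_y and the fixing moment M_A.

A_x = 0, A_y = 30.00 kip, M_A = 441.0 kip·ft

ΣF_x = 0: A_x = 0.
ΣF_y = 0: A_y − 30 = 0 → A_y = 30.00 kip.
ΣM about A: M_A − 30·14.7 = 0 → M_A = 441.0 kip·ft.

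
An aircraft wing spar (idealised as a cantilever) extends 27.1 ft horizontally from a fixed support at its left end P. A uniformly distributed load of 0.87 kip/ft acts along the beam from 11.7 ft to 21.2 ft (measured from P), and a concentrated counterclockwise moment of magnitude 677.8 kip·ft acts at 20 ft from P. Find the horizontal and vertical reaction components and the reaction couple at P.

P_x = 0, P_y = 8.265 kip, M_P = -541.8 kip·ft

Resultant of the distributed load: 0.87 × 9.5 = 8.265 kip at 16.45 ft from P.
ΣF_x = 0: P_x = 0.
ΣF_y = 0: P_y − 0.87·9.5 = 0 → P_y = 8.265 kip.
ΣM about P: M_P − (0.87·9.5)·16.45 + 677.8 = 0 → M_P = -541.8 kip·ft.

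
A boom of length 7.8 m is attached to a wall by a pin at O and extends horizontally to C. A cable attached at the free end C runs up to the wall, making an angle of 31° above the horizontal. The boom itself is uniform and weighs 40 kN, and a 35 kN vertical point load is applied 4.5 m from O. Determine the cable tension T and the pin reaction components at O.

ΣM about O: T·sin31°·7.8 − 40·3.9 − 35·4.5 = 0 → T = 313.5/(7.8·0.515038) = 78.0376 ≈ 78.04 kN.
ΣF_x = 0: O_x − T·cos31° = 0 → O_x = 78.0376 × 0.857167 = 66.89 kN.
ΣF_y = 0: O_y + T·sin31° − 40 − 35 = 0 → O_y = 75 − 78.0376 × 0.515038 = 34.81 kN.

T = 78.04 kN, O_x = 66.89 kN, O_y = 34.81 kN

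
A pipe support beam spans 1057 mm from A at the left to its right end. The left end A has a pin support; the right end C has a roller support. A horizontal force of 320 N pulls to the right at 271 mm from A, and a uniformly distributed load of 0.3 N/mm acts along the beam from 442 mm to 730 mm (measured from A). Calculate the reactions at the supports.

Resultant of the distributed load: 0.3 × 288 = 86.4 N at 586 mm from A.
Taking moments about A: C_y·1057 − (0.3·288)·586 = 0 → C_y = 50630.4/1057 = 47.9001 ≈ 47.90 N.
ΣF_y = 0: A_y + 47.9001 − 0.3·288 = 0 → A_y = 38.50 N.
ΣF_x = 0: A_x + 320 = 0 → A_x = -320.0 N.

A_x = -320.0 N, A_y = 38.50 N, C_y = 47.90 N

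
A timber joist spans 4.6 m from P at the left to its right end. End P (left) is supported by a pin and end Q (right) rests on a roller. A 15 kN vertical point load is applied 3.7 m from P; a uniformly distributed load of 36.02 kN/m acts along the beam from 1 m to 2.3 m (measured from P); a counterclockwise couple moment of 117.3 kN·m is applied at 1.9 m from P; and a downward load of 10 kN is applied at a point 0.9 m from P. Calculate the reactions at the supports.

P_x = 0, P_y = 66.51 kN, Q_y = 5.318 kN

Resultant of the distributed load: 36.02 × 1.3 = 46.826 kN at 1.65 m from P.
Taking moments about P: Q_y·4.6 − 15·3.7 − (36.02·1.3)·1.65 + 117.3 − 10·0.9 = 0 → Q_y = 24.4629/4.6 = 5.31802 ≈ 5.318 kN.
ΣF_y = 0: P_y + 5.31802 − 15 − 36.02·1.3 − 10 = 0 → P_y = 66.51 kN.
ΣF_x = 0: no horizontal applied forces, so P_x = 0.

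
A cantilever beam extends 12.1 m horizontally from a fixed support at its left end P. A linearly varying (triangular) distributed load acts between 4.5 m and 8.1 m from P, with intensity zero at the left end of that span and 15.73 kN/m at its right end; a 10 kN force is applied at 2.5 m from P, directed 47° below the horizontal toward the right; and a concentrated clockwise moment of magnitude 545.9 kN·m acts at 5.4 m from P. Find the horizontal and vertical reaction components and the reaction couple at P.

P_x = -6.820 kN, P_y = 35.63 kN, M_P = 759.6 kN·m

Resultant of the triangular load: ½ × 15.73 × 3.6 = 28.314 kN, acting at 6.9 m from P (one-third of the span from the peak).
ΣF_x = 0: P_x + 10·cos47° = 0 → P_x = -6.820 kN.
ΣF_y = 0: P_y − ½·15.73·3.6 − 10·sin47° = 0 → P_y = 35.63 kN.
ΣM about P: M_P − (½·15.73·3.6)·6.9 − 10·sin47°·2.5 − 545.9 = 0 → M_P = 759.6 kN·m.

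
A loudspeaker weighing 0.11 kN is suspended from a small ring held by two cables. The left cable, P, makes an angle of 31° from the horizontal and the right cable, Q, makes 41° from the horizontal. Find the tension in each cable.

T_P = 0.08729 kN, T_Q = 0.09914 kN

ΣF_x = 0: −T_P·cos31° + T_Q·cos41° = 0 → T_Q = 1.13576·T_P.
ΣF_y = 0: T_P·sin31° + T_Q·sin41° = 0.11.
Substitute: T_P·(0.515038 + 1.13576·0.656059) = 0.11 → T_P = 0.0872903 ≈ 0.08729 kN.
Then T_Q = 1.13576 × 0.0872903 = 0.09914 kN.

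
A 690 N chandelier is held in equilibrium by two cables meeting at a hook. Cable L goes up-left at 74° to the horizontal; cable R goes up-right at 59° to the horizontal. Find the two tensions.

ΣF_x = 0: −T_L·cos74° + T_R·cos59° = 0 → T_R = 0.535179·T_L.
ΣF_y = 0: T_L·sin74° + T_R·sin59° = 690.
Substitute: T_L·(0.961262 + 0.535179·0.857167) = 690 → T_L = 485.916 ≈ 485.9 N.
Then T_R = 0.535179 × 485.916 = 260.1 N.

T_L = 485.9 N, T_R = 260.1 N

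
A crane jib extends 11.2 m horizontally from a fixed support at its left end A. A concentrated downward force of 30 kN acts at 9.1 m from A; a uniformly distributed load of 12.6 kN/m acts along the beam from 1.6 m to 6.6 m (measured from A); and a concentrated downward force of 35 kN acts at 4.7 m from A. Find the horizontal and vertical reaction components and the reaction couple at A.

A_x = 0, A_y = 128.0 kN, M_A = 695.8 kN·m

Resultant of the distributed load: 12.6 × 5 = 63 kN at 4.1 m from A.
ΣF_x = 0: A_x = 0.
ΣF_y = 0: A_y − 30 − 12.6·5 − 35 = 0 → A_y = 128.0 kN.
ΣM about A: M_A − 30·9.1 − (12.6·5)·4.1 − 35·4.7 = 0 → M_A = 695.8 kN·m.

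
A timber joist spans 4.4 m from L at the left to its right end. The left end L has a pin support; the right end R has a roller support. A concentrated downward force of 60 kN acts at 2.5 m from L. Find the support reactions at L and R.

Taking moments about L: R_y·4.4 − 60·2.5 = 0 → R_y = 150/4.4 = 34.0909 ≈ 34.09 kN.
ΣF_y = 0: L_y + 34.0909 − 60 = 0 → L_y = 25.91 kN.
ΣF_x = 0: no horizontal applied forces, so L_x = 0.

L_x = 0, L_y = 25.91 kN, R_y = 34.09 kN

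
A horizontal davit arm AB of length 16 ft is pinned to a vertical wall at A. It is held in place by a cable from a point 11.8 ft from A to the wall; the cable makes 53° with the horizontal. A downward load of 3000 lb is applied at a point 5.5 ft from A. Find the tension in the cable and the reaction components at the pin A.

ΣM about A: T·sin53°·11.8 − 3000·5.5 = 0 → T = 16500/(11.8·0.798636) = 1750.87 ≈ 1751 lb.
ΣF_x = 0: A_x − T·cos53° = 0 → A_x = 1750.87 × 0.601815 = 1054 lb.
ΣF_y = 0: A_y + T·sin53° − 3000 = 0 → A_y = 3000 − 1750.87 × 0.798636 = 1602 lb.

T = 1751 lb, A_x = 1054 lb, A_y = 1602 lb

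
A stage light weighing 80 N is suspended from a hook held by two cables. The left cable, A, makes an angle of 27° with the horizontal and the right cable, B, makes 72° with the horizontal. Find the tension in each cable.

T_A = 25.03 N, T_B = 72.17 N

ΣF_x = 0: −T_A·cos27° + T_B·cos72° = 0 → T_B = 2.88336·T_A.
ΣF_y = 0: T_A·sin27° + T_B·sin72° = 80.
Substitute: T_A·(0.45399 + 2.88336·0.951057) = 80 → T_A = 25.0295 ≈ 25.03 N.
Then T_B = 2.88336 × 25.0295 = 72.17 N.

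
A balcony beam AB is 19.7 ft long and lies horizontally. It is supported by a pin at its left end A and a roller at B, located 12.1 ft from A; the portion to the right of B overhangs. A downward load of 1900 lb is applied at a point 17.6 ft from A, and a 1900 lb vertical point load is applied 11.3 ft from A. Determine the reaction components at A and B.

A_x = 0, A_y = -738.0 lb, B_y = 4538 lb

Moments about A: B_y·12.1 − 1900·17.6 − 1900·11.3 = 0 → B_y = 54910/12.1 = 4538.02 ≈ 4538 lb.
ΣF_y = 0: A_y + 4538.02 − 1900 − 1900 = 0 → A_y = -738.0 lb.
ΣF_x = 0: no horizontal applied forces, so A_x = 0.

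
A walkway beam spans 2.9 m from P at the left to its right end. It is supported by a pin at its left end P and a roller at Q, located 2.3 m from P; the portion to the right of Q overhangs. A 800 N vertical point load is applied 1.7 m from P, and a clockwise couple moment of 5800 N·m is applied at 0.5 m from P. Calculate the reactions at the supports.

ΣM about P: Q_y·2.3 − 800·1.7 − 5800 = 0 → Q_y = 7160/2.3 = 3113.04 ≈ 3113 N.
ΣF_y = 0: P_y + 3113.04 − 800 = 0 → P_y = -2313 N.
ΣF_x = 0: no horizontal applied forces, so P_x = 0.

P_x = 0, P_y = -2313 N, Q_y = 3113 N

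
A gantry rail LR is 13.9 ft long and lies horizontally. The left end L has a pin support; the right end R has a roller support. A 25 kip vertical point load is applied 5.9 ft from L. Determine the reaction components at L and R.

Taking moments about L: R_y·13.9 − 25·5.9 = 0 → R_y = 147.5/13.9 = 10.6115 ≈ 10.61 kip.
ΣF_y = 0: L_y + 10.6115 − 25 = 0 → L_y = 14.39 kip.
ΣF_x = 0: no horizontal applied forces, so L_x = 0.

L_x = 0, L_y = 14.39 kip, R_y = 10.61 kip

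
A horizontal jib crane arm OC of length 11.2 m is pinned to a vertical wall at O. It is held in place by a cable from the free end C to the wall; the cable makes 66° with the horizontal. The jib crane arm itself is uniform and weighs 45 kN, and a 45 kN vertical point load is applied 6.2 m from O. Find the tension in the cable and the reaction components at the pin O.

T = 51.90 kN, O_x = 21.11 kN, O_y = 42.59 kN

ΣM about O: T·sin66°·11.2 − 45·5.6 − 45·6.2 = 0 → T = 531/(11.2·0.913545) = 51.8975 ≈ 51.90 kN.
ΣF_x = 0: O_x − T·cos66° = 0 → O_x = 51.8975 × 0.406737 = 21.11 kN.
ΣF_y = 0: O_y + T·sin66° − 45 − 45 = 0 → O_y = 90 − 51.8975 × 0.913545 = 42.59 kN.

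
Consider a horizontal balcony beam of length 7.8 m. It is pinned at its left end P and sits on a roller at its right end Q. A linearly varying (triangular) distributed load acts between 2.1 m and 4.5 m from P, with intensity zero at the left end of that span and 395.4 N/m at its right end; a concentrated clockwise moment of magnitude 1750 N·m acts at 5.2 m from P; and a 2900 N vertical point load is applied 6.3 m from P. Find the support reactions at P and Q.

P_x = 0, P_y = 582.7 N, Q_y = 2792 N

Resultant of the triangular load: ½ × 395.4 × 2.4 = 474.48 N, acting at 3.7 m from P (one-third of the span from the peak).
Taking moments about P: Q_y·7.8 − (½·395.4·2.4)·3.7 − 1750 − 2900·6.3 = 0 → Q_y = 21775.576/7.8 = 2791.74 ≈ 2792 N.
ΣF_y = 0: P_y + 2791.74 − ½·395.4·2.4 − 2900 = 0 → P_y = 582.7 N.
ΣF_x = 0: no horizontal applied forces, so P_x = 0.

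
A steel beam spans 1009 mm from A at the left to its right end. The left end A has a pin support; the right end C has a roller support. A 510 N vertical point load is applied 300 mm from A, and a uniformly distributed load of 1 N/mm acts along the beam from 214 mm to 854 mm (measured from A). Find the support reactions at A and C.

Resultant of the distributed load: 1 × 640 = 640 N at 534 mm from A.
Taking moments about A: C_y·1009 − 510·300 − (1·640)·534 = 0 → C_y = 494760/1009 = 490.347 ≈ 490.3 N.
ΣF_y = 0: A_y + 490.347 − 510 − 1·640 = 0 → A_y = 659.7 N.
ΣF_x = 0: no horizontal applied forces, so A_x = 0.

A_x = 0, A_y = 659.7 N, C_y = 490.3 N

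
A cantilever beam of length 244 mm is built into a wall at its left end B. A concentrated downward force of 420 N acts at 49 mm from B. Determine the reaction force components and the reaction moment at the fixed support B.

ΣF_x = 0: B_x = 0.
ΣF_y = 0: B_y − 420 = 0 → B_y = 420.0 N.
ΣM about B: M_B − 420·49 = 0 → M_B = 20580 N·mm.

B_x = 0, B_y = 420.0 N, M_B = 20580 N·mm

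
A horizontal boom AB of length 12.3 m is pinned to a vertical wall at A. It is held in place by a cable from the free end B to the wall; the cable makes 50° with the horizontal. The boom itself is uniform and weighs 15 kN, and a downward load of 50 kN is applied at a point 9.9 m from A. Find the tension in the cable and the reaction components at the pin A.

T = 62.33 kN, A_x = 40.06 kN, A_y = 17.26 kN

ΣM about A: T·sin50°·12.3 − 15·6.15 − 50·9.9 = 0 → T = 587.25/(12.3·0.766044) = 62.3253 ≈ 62.33 kN.
ΣF_x = 0: A_x − T·cos50° = 0 → A_x = 62.3253 × 0.642788 = 40.06 kN.
ΣF_y = 0: A_y + T·sin50° − 15 − 50 = 0 → A_y = 65 − 62.3253 × 0.766044 = 17.26 kN.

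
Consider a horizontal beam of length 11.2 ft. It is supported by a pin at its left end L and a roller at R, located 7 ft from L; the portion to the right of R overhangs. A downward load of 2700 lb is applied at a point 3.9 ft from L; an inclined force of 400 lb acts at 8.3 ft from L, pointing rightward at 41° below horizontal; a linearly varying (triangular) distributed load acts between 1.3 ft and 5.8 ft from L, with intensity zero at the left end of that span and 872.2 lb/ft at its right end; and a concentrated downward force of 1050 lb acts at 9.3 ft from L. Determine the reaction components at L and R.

L_x = -301.9 lb, L_y = 1559 lb, R_y = 4416 lb

Resultant of the triangular load: ½ × 872.2 × 4.5 = 1962.45 lb, acting at 4.3 ft from L (one-third of the span from the peak).
Taking moments about L: R_y·7 − 2700·3.9 − 400·sin41°·8.3 − (½·872.2·4.5)·4.3 − 1050·9.3 = 0 → R_y = 30911.7/7 = 4415.96 ≈ 4416 lb.
ΣF_y = 0: L_y + 4415.96 − 2700 − 400·sin41° − ½·872.2·4.5 − 1050 = 0 → L_y = 1559 lb.
ΣF_x = 0: L_x + 400·cos41° = 0 → L_x = -301.9 lb.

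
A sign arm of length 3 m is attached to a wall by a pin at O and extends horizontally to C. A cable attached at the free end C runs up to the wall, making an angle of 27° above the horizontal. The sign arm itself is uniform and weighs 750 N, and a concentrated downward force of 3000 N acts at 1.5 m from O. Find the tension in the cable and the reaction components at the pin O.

ΣM about O: T·sin27°·3 − 750·1.5 − 3000·1.5 = 0 → T = 5625/(3·0.45399) = 4130.05 ≈ 4130 N.
ΣF_x = 0: O_x − T·cos27° = 0 → O_x = 4130.05 × 0.891007 = 3680 N.
ΣF_y = 0: O_y + T·sin27° − 750 − 3000 = 0 → O_y = 3750 − 4130.05 × 0.45399 = 1875 N.

T = 4130 N, O_x = 3680 N, O_y = 1875 N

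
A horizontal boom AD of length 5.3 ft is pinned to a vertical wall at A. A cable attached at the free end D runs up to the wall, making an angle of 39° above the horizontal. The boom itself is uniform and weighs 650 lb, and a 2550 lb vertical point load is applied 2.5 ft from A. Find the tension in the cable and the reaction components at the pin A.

T = 2428 lb, A_x = 1887 lb, A_y = 1672 lb

ΣM about A: T·sin39°·5.3 − 650·2.65 − 2550·2.5 = 0 → T = 8097.5/(5.3·0.62932) = 2427.75 ≈ 2428 lb.
ΣF_x = 0: A_x − T·cos39° = 0 → A_x = 2427.75 × 0.777146 = 1887 lb.
ΣF_y = 0: A_y + T·sin39° − 650 − 2550 = 0 → A_y = 3200 − 2427.75 × 0.62932 = 1672 lb.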